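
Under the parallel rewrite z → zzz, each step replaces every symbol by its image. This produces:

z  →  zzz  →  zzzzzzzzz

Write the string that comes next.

Expanding zzzzzzzzz: z→zzz, z→zzz, z→zzz, z→zzz, z→zzz, z→zzz, z→zzz, z→zzz, z→zzz. Concatenated: zzz zzz zzz zzz zzz zzz zzz zzz zzz.

zzzzzzzzzzzzzzzzzzzzzzzzzzz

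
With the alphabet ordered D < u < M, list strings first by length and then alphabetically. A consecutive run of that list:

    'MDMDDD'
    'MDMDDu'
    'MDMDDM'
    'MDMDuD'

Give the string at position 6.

Advancing 2 positions from MDMDuD through MDMDuD → MDMDuu reaches term 6.

MDMDuM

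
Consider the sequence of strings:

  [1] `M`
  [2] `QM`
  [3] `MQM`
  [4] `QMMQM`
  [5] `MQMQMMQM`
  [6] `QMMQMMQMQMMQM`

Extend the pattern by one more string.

From term 3 onward, concatenate the second-to-last term with the last: M·QM = MQM, QM·MQM = QMMQM, …
Continuing: MQMQMMQM · QMMQMMQMQMMQM gives term 7.

MQMQMMQMQMMQMMQMQMMQM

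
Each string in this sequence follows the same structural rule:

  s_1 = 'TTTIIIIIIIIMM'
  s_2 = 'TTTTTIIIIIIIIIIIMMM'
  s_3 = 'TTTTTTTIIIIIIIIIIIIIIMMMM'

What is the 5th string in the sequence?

TTTTTTTTTTTIIIIIIIIIIIIIIIIIIIIMMMMMM

The n-th term is 2n-1 T's then 3n+2 I's then n M's, where the shown terms are n = 2, 3, 4.
For term 5, n = 6, so the run lengths are 11, 20, 6.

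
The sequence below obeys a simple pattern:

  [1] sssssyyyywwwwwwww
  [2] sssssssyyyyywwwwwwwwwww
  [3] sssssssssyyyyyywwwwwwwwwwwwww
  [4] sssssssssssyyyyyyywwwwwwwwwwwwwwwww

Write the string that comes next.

Reading off run lengths: s runs 5, 7, 9, 11; y runs 4, 5, 6, 7; w runs 8, 11, 14, 17 — each is linear in n, where the shown terms are n = 2, 3, 4, 5.
For the next term, n = 6, so the run lengths are 13, 8, 20.

sssssssssssssyyyyyyyywwwwwwwwwwwwwwwwwwww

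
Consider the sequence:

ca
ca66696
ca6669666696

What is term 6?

Every step adds 66696 to the end: s(k+1) = s(k)·66696.
From ca6669666696, 3 further steps: ca6669666696 → ca666966669666696 → ca66696666966669666696 → (answer).

ca6669666696666966669666696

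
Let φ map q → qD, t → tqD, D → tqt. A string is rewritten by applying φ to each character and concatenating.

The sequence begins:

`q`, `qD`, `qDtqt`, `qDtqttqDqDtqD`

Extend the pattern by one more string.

qDtqttqDqDtqDtqDqDtqtqDtqttqDqDtqt

Applying the rule to each of the 13 symbols of qDtqttqDqDtqD gives the pieces qD tqt tqD qD tqD tqD qD tqt qD tqt tqD qD tqt, which concatenate to the answer.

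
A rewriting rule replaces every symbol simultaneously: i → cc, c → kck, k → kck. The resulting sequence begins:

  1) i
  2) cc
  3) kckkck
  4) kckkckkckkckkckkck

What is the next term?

φ(kckkckkckkckkckkck) expands symbol-by-symbol to kck kck kck kck kck kck kck kck kck kck kck kck kck kck kck kck kck kck; joining the 18 pieces gives the next term.

kckkckkckkckkckkckkckkckkckkckkckkckkckkckkckkckkckkck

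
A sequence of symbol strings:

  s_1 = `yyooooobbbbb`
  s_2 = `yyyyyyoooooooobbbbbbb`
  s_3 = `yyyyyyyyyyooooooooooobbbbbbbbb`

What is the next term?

The n-th term is 4n-2 y's then 3n+2 o's then 2n+3 b's (n = 1, 2, …).
For the next term, n = 4, so the run lengths are 14, 14, 11.

yyyyyyyyyyyyyyoooooooooooooobbbbbbbbbbb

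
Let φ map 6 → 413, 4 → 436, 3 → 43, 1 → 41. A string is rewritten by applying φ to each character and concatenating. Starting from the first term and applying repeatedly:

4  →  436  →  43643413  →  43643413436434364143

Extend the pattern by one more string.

436434134364343641434364341343643436434134364143643

Applying the rule to each of the 20 symbols of 43643413436434364143 gives the pieces 436 43 413 436 43 436 41 43 436 43 413 436 43 436 43 413 436 41 436 43, which concatenate to the answer.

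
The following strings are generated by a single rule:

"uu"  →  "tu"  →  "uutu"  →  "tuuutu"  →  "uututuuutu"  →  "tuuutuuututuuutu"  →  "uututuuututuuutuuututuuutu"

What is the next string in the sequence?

From term 3 onward, concatenate the second-to-last term with the last: uu·tu = uutu, tu·uutu = tuuutu, …
So term 8 is tuuutuuututuuutu·uututuuututuuutuuututuuutu.

tuuutuuututuuutuuututuuututuuutuuututuuutu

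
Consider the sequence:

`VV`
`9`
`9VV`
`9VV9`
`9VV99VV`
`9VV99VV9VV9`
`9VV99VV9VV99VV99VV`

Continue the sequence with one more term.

From term 3 onward, concatenate the last term with the second-to-last: 9·VV = 9VV, 9VV·9 = 9VV9, …
Continuing: 9VV99VV9VV99VV99VV · 9VV99VV9VV9 gives term 8.

9VV99VV9VV99VV99VV9VV99VV9VV9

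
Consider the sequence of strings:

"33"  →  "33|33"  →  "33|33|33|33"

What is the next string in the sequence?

s(k+1) = s(k)·|·s(k) — each term doubles the last with '|' between the halves.
Doubling 33|33|33|33 with '|' between the halves:

33|33|33|33|33|33|33|33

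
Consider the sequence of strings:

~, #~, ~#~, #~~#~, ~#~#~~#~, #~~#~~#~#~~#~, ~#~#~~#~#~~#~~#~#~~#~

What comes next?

#~~#~~#~#~~#~~#~#~~#~#~~#~~#~#~~#~

Each term (from the third on) is the two preceding terms concatenated in order: term 3 = ~·#~ = ~#~.
So term 8 is #~~#~~#~#~~#~·~#~#~~#~#~~#~~#~#~~#~.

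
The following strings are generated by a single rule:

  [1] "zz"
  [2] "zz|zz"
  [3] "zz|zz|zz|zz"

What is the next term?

zz|zz|zz|zz|zz|zz|zz|zz

Each string is two copies of the previous one joined by '|'.
One more doubling of zz|zz|zz|zz gives the answer.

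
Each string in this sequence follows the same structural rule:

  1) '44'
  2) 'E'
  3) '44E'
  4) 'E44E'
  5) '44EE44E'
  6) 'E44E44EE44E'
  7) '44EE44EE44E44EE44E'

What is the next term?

E44E44EE44E44EE44EE44E44EE44E

Each term (from the third on) is the two preceding terms concatenated in order: term 3 = 44·E = 44E.
So term 8 is E44E44EE44E·44EE44EE44E44EE44E.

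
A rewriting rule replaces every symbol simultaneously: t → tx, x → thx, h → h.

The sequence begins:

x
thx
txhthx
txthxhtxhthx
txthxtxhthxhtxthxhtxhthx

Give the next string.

Rewriting the 24 symbols of txthxtxhthxhtxthxhtxhthx one by one yields tx thx tx h thx tx thx h tx h thx h tx thx tx h thx h tx thx h tx h thx; concatenated:

txthxtxhthxtxthxhtxhthxhtxthxtxhthxhtxthxhtxhthx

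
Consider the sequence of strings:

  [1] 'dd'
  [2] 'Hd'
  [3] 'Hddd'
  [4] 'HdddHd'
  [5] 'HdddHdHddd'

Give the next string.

Each term (from the third on) is the previous term followed by the one before it: term 3 = Hd·dd = Hddd.
Continuing: HdddHdHddd · HdddHd gives term 6.

HdddHdHdddHdddHd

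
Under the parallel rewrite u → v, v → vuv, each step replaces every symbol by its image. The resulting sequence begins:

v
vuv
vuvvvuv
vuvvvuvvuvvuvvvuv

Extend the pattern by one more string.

Replace each of the 17 characters of vuvvvuvvuvvuvvvuv in place — vuv v vuv vuv vuv v vuv vuv v vuv vuv v vuv vuv vuv v vuv — and concatenate.

vuvvvuvvuvvuvvvuvvuvvvuvvuvvvuvvuvvuvvvuv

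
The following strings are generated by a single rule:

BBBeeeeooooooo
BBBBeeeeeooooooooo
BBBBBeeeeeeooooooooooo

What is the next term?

Each string has the form B^{n} e^{n+1} o^{2n+1}, where the shown terms are n = 3, 4, 5.
For the next term, n = 6, so the run lengths are 6, 7, 13.

BBBBBBeeeeeeeooooooooooooo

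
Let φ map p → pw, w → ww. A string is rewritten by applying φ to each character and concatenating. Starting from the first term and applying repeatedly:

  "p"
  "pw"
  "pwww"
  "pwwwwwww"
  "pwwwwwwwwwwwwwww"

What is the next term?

Replace each of the 16 characters of pwwwwwwwwwwwwwww in place — pw ww ww ww ww ww ww ww ww ww ww ww ww ww ww ww — and concatenate.

pwwwwwwwwwwwwwwwwwwwwwwwwwwwwwww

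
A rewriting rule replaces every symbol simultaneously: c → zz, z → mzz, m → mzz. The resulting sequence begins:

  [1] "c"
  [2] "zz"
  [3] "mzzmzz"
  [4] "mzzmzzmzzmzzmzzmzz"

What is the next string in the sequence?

mzzmzzmzzmzzmzzmzzmzzmzzmzzmzzmzzmzzmzzmzzmzzmzzmzzmzz

φ(mzzmzzmzzmzzmzzmzz) expands symbol-by-symbol to mzz mzz mzz mzz mzz mzz mzz mzz mzz mzz mzz mzz mzz mzz mzz mzz mzz mzz; joining the 18 pieces gives the next term.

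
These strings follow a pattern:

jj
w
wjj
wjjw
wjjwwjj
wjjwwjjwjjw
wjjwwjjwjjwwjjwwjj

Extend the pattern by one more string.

Each term (from the third on) is the previous term followed by the one before it: term 3 = w·jj = wjj.
Continuing: wjjwwjjwjjwwjjwwjj · wjjwwjjwjjw gives term 8.

wjjwwjjwjjwwjjwwjjwjjwwjjwjjw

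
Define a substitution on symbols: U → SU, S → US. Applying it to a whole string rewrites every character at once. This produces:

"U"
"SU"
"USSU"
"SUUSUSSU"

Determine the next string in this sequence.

USSUSUUSSUUSUSSU

Expanding SUUSUSSU: S→US, U→SU, U→SU, S→US, U→SU, S→US, S→US, U→SU. Concatenated: US SU SU US SU US US SU.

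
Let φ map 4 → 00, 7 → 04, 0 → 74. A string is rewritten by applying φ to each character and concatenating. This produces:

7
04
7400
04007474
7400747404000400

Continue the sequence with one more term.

04007474040004007400747474007474

Applying the rule to each of the 16 symbols of 7400747404000400 gives the pieces 04 00 74 74 04 00 04 00 74 00 74 74 74 00 74 74, which concatenate to the answer.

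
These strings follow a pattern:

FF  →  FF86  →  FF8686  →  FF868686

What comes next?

Each term is the previous one with 86 appended.
Applying this once more to FF868686:

FF86868686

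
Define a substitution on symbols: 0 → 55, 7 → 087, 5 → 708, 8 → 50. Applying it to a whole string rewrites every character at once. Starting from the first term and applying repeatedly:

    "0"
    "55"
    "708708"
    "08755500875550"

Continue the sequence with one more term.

Applying the rule to each of the 14 symbols of 08755500875550 gives the pieces 55 50 087 708 708 708 55 55 50 087 708 708 708 55, which concatenate to the answer.

555008770870870855555008770870870855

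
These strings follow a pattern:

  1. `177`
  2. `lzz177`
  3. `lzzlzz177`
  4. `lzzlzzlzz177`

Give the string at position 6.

Every step adds lzz at the front: s(k+1) = lzz·s(k).
From lzzlzzlzz177, 2 further steps: lzzlzzlzz177 → lzzlzzlzzlzz177 → (answer).

lzzlzzlzzlzzlzz177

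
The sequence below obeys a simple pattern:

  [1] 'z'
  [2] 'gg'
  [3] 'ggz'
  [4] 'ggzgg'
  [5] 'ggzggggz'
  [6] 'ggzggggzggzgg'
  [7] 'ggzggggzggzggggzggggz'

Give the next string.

Each term (from the third on) is the previous term followed by the one before it: term 3 = gg·z = ggz.
Continuing: ggzggggzggzggggzggggz · ggzggggzggzgg gives term 8.

ggzggggzggzggggzggggzggzggggzggzgg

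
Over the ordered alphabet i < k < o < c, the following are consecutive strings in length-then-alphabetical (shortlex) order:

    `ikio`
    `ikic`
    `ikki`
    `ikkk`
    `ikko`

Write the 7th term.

Advancing 2 positions from ikko through ikko → ikkc reaches term 7.

ikoi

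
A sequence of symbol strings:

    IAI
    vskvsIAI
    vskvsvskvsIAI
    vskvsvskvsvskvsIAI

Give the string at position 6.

vskvsvskvsvskvsvskvsvskvsIAI

Each term is the previous one with vskvs prepended.
From vskvsvskvsvskvsIAI, 2 further steps: vskvsvskvsvskvsIAI → vskvsvskvsvskvsvskvsIAI → (answer).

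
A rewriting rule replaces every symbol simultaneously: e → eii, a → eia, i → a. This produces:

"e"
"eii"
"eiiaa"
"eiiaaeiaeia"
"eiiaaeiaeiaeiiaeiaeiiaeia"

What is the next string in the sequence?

Applying the rule to each of the 25 symbols of eiiaaeiaeiaeiiaeiaeiiaeia gives the pieces eii a a eia eia eii a eia eii a eia eii a a eia eii a eia eii a a eia eii a eia, which concatenate to the answer.

eiiaaeiaeiaeiiaeiaeiiaeiaeiiaaeiaeiiaeiaeiiaaeiaeiiaeia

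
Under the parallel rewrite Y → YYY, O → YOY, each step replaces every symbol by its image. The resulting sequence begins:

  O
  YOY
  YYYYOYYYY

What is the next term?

Apply φ to YYYYOYYYY symbol by symbol: Y→YYY, Y→YYY, Y→YYY, Y→YYY, O→YOY, Y→YYY, Y→YYY, Y→YYY, Y→YYY; joined: YYY YYY YYY YYY YOY YYY YYY YYY YYY.

YYYYYYYYYYYYYOYYYYYYYYYYYYY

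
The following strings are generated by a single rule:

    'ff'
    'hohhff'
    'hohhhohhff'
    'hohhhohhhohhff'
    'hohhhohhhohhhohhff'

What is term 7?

Each term is the previous one with hohh prepended.
From hohhhohhhohhhohhff, 2 further steps: hohhhohhhohhhohhff → hohhhohhhohhhohhhohhff → (answer).

hohhhohhhohhhohhhohhhohhff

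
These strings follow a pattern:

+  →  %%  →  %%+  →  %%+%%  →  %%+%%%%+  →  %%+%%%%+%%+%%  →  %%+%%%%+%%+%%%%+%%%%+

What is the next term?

From term 3 onward, concatenate the last term with the second-to-last: %%·+ = %%+, %%+·%% = %%+%%, …
Continuing: %%+%%%%+%%+%%%%+%%%%+ · %%+%%%%+%%+%% gives term 8.

%%+%%%%+%%+%%%%+%%%%+%%+%%%%+%%+%%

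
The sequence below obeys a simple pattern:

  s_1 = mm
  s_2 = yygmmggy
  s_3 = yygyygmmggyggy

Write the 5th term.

s(k+1) = yyg·s(k)·ggy, so each term gains yyg as a prefix and ggy as a suffix.
From yygyygmmggyggy, 2 further steps: yygyygmmggyggy → yygyygyygmmggyggyggy → (answer).

yygyygyygyygmmggyggyggyggy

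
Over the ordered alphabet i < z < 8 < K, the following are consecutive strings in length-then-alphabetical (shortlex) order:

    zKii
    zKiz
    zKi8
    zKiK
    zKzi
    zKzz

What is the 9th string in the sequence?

Continuing the enumeration 3 steps past zKzz: zKzz → zKz8 → zKzK → (answer).

zK8i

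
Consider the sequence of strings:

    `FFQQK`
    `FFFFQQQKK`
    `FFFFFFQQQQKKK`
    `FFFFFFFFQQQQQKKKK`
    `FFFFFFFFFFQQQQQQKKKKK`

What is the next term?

FFFFFFFFFFFFQQQQQQQKKKKKK

The n-th term is 2n F's then n+1 Q's then n K's (n = 1, 2, …).
At n = 6 the blocks have lengths 12, 7, 6.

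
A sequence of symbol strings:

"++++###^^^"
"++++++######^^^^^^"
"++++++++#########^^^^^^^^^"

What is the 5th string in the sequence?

The n-th term is 2n+2 +'s then 3n #'s then 3n ^'s (n = 1, 2, …).
Setting n = 5 gives 12, 15, 15 characters in each block.

++++++++++++###############^^^^^^^^^^^^^^^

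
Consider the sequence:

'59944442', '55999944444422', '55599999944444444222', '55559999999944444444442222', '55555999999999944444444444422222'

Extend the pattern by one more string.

55555599999999999944444444444444222222

Reading off run lengths: 5 runs 1, 2, 3, 4, 5; 9 runs 2, 4, 6, 8, 10; 4 runs 4, 6, 8, 10, 12; 2 runs 1, 2, 3, 4, 5 — each is linear in n (n = 1, 2, …).
At n = 6 the blocks have lengths 6, 12, 14, 6.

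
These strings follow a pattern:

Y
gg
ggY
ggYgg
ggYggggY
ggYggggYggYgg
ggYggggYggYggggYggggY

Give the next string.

ggYggggYggYggggYggggYggYggggYggYgg

Each term (from the third on) is the previous term followed by the one before it: term 3 = gg·Y = ggY.
So term 8 is ggYggggYggYggggYggggY·ggYggggYggYgg.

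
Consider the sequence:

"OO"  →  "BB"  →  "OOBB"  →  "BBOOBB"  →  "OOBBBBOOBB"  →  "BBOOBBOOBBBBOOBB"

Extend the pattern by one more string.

OOBBBBOOBBBBOOBBOOBBBBOOBB

From term 3 onward, concatenate the second-to-last term with the last: OO·BB = OOBB, BB·OOBB = BBOOBB, …
The next term joins OOBBBBOOBB and BBOOBBOOBBBBOOBB.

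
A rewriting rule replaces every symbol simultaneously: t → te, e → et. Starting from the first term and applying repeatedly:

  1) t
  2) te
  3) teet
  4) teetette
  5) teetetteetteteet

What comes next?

teetetteetteteetetteteetteetette

Applying the rule to each of the 16 symbols of teetetteetteteet gives the pieces te et et te et te te et et te te et te et et te, which concatenate to the answer.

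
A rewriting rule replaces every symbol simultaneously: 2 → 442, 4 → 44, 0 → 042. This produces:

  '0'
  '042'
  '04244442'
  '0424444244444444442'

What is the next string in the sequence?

042444424444444444244444444444444444444442

Replace each of the 19 characters of 0424444244444444442 in place — 042 44 442 44 44 44 44 442 44 44 44 44 44 44 44 44 44 44 442 — and concatenate.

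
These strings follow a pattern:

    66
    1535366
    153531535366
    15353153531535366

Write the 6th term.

The strings grow by a fixed prefix 15353 each time.
From 15353153531535366, 2 further steps: 15353153531535366 → 1535315353153531535366 → (answer).

153531535315353153531535366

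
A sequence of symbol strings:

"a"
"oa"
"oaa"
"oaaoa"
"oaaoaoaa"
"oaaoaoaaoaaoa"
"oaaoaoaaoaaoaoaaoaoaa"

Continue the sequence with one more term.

This is a Fibonacci-style word recurrence s(k) = s(k−1)·s(k−2): e.g. oa·a = oaa.
Continuing: oaaoaoaaoaaoaoaaoaoaa · oaaoaoaaoaaoa gives term 8.

oaaoaoaaoaaoaoaaoaoaaoaaoaoaaoaaoa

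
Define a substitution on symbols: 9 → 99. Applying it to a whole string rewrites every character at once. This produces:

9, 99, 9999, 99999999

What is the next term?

9999999999999999

Apply φ to 99999999 symbol by symbol: 9→99, 9→99, 9→99, 9→99, 9→99, 9→99, 9→99, 9→99; joined: 99 99 99 99 99 99 99 99.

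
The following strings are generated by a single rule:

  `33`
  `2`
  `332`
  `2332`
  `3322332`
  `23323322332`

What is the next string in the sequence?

332233223323322332

This is a Fibonacci-style word recurrence s(k) = s(k−2)·s(k−1): e.g. 33·2 = 332.
Continuing: 3322332 · 23323322332 gives term 7.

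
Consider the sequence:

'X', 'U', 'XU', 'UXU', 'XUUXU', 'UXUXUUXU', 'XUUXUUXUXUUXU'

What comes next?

From term 3 onward, concatenate the second-to-last term with the last: X·U = XU, U·XU = UXU, …
Continuing: UXUXUUXU · XUUXUUXUXUUXU gives term 8.

UXUXUUXUXUUXUUXUXUUXU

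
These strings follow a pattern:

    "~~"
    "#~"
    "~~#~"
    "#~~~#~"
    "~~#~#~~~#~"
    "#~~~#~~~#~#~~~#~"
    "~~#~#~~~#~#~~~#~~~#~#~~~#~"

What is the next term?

This is a Fibonacci-style word recurrence s(k) = s(k−2)·s(k−1): e.g. ~~·#~ = ~~#~.
The next term joins #~~~#~~~#~#~~~#~ and ~~#~#~~~#~#~~~#~~~#~#~~~#~.

#~~~#~~~#~#~~~#~~~#~#~~~#~#~~~#~~~#~#~~~#~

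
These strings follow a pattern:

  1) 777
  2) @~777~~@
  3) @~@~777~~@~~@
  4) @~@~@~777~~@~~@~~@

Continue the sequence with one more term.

@~@~@~@~777~~@~~@~~@~~@

s(k+1) = @~·s(k)·~~@, so each term gains @~ as a prefix and ~~@ as a suffix.
So the next term is @~·@~@~@~777~~@~~@~~@·~~@.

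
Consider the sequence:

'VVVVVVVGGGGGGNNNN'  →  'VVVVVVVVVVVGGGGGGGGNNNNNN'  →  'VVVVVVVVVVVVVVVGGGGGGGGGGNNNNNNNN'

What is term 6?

VVVVVVVVVVVVVVVVVVVVVVVVVVVGGGGGGGGGGGGGGGGNNNNNNNNNNNNNN

Reading off run lengths: V runs 7, 11, 15; G runs 6, 8, 10; N runs 4, 6, 8 — each is linear in n, where the shown terms are n = 2, 3, 4.
At n = 7 the blocks have lengths 27, 16, 14.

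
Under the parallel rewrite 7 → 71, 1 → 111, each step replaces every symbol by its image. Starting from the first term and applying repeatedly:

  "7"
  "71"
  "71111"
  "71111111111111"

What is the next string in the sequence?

Rewriting the 14 symbols of 71111111111111 one by one yields 71 111 111 111 111 111 111 111 111 111 111 111 111 111; concatenated:

71111111111111111111111111111111111111111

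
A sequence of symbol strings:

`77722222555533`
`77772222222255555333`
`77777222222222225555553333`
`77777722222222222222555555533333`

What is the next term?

77777772222222222222222255555555333333

Term n consists of n+1 7's, followed by 3n-1 2's, followed by n+2 5's, followed by n 3's, where the shown terms are n = 2, 3, 4, 5.
For the next term, n = 6, so the run lengths are 7, 17, 8, 6.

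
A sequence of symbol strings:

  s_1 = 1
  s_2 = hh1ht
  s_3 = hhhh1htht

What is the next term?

Each term wraps the previous one in hh on the left and ht on the right.
One more step from hhhh1htht gives the answer.

hhhhhh1hththt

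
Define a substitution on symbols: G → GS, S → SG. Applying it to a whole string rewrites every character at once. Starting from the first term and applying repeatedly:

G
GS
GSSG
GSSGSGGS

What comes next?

Expanding GSSGSGGS: G→GS, S→SG, S→SG, G→GS, S→SG, G→GS, G→GS, S→SG. Concatenated: GS SG SG GS SG GS GS SG.

GSSGSGGSSGGSGSSG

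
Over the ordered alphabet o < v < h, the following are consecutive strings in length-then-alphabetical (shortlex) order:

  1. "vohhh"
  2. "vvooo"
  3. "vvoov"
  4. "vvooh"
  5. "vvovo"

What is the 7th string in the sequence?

vvovh

Advancing 2 positions from vvovo through vvovo → vvovv reaches term 7.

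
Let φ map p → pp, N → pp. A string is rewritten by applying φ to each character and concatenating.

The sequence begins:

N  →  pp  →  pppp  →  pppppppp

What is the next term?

Expanding pppppppp: p→pp, p→pp, p→pp, p→pp, p→pp, p→pp, p→pp, p→pp. Concatenated: pp pp pp pp pp pp pp pp.

pppppppppppppppp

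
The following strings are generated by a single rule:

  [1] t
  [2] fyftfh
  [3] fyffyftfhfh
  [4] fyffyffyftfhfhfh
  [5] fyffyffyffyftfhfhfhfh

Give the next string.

Every step adds fyf to the front and fh to the end of the previous string.
One more step from fyffyffyffyftfhfhfhfh gives the answer.

fyffyffyffyffyftfhfhfhfhfh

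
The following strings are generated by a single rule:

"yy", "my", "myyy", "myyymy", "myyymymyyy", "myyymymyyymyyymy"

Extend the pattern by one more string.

myyymymyyymyyymymyyymymyyy

Each term (from the third on) is the previous term followed by the one before it: term 3 = my·yy = myyy.
So term 7 is myyymymyyymyyymy·myyymymyyy.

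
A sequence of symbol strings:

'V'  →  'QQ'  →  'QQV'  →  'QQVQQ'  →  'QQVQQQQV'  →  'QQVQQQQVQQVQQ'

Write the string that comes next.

Each term (from the third on) is the previous term followed by the one before it: term 3 = QQ·V = QQV.
The next term joins QQVQQQQVQQVQQ and QQVQQQQV.

QQVQQQQVQQVQQQQVQQQQV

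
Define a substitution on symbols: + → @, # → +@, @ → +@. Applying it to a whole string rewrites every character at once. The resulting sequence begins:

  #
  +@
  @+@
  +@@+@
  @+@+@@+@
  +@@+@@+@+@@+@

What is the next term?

φ(+@@+@@+@+@@+@) expands symbol-by-symbol to @ +@ +@ @ +@ +@ @ +@ @ +@ +@ @ +@; joining the 13 pieces gives the next term.

@+@+@@+@+@@+@@+@+@@+@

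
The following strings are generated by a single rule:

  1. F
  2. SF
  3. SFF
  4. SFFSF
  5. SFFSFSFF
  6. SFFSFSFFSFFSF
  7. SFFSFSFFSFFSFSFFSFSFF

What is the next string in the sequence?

This is a Fibonacci-style word recurrence s(k) = s(k−1)·s(k−2): e.g. SF·F = SFF.
Continuing: SFFSFSFFSFFSFSFFSFSFF · SFFSFSFFSFFSF gives term 8.

SFFSFSFFSFFSFSFFSFSFFSFFSFSFFSFFSF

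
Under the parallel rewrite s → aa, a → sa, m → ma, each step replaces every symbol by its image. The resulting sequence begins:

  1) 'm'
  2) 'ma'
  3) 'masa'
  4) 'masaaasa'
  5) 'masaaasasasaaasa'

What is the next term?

masaaasasasaaasaaasaaasasasaaasa

Replace each of the 16 characters of masaaasasasaaasa in place — ma sa aa sa sa sa aa sa aa sa aa sa sa sa aa sa — and concatenate.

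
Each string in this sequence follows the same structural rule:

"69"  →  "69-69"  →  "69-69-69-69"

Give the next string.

s(k+1) = s(k)·-·s(k) — each term doubles the last with '-' between the halves.
One more doubling of 69-69-69-69 gives the answer.

69-69-69-69-69-69-69-69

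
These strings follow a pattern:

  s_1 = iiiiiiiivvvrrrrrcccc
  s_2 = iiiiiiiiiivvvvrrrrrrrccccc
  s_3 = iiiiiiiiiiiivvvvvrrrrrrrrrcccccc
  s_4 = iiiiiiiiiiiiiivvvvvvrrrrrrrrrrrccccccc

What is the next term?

iiiiiiiiiiiiiiiivvvvvvvrrrrrrrrrrrrrcccccccc

Term n consists of 2n+2 i's, followed by n v's, followed by 2n-1 r's, followed by n+1 c's, where the shown terms are n = 3, 4, 5, 6.
Setting n = 7 gives 16, 7, 13, 8 characters in each block.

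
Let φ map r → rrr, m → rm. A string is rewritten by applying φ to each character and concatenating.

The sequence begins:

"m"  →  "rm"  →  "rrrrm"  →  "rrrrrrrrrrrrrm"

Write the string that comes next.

rrrrrrrrrrrrrrrrrrrrrrrrrrrrrrrrrrrrrrrrm

Replace each of the 14 characters of rrrrrrrrrrrrrm in place — rrr rrr rrr rrr rrr rrr rrr rrr rrr rrr rrr rrr rrr rm — and concatenate.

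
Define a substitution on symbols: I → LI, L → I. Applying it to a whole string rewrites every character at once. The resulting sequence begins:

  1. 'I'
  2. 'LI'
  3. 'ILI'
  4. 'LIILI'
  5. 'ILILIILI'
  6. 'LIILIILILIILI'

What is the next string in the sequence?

ILILIILILIILIILILIILI

Replace each of the 13 characters of LIILIILILIILI in place — I LI LI I LI LI I LI I LI LI I LI — and concatenate.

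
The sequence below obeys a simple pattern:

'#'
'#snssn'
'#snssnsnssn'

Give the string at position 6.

The strings grow by a fixed suffix snssn each time.
From #snssnsnssn, 3 further steps: #snssnsnssn → #snssnsnssnsnssn → #snssnsnssnsnssnsnssn → (answer).

#snssnsnssnsnssnsnssnsnssn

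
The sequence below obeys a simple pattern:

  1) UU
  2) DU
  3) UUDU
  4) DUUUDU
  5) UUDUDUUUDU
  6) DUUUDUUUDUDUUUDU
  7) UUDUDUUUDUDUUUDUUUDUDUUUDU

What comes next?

From term 3 onward, concatenate the second-to-last term with the last: UU·DU = UUDU, DU·UUDU = DUUUDU, …
The next term joins DUUUDUUUDUDUUUDU and UUDUDUUUDUDUUUDUUUDUDUUUDU.

DUUUDUUUDUDUUUDUUUDUDUUUDUDUUUDUUUDUDUUUDU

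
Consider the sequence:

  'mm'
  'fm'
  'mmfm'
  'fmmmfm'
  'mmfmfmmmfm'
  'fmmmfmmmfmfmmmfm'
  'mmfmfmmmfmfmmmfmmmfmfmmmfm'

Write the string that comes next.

fmmmfmmmfmfmmmfmmmfmfmmmfmfmmmfmmmfmfmmmfm

This is a Fibonacci-style word recurrence s(k) = s(k−2)·s(k−1): e.g. mm·fm = mmfm.
So term 8 is fmmmfmmmfmfmmmfm·mmfmfmmmfmfmmmfmmmfmfmmmfm.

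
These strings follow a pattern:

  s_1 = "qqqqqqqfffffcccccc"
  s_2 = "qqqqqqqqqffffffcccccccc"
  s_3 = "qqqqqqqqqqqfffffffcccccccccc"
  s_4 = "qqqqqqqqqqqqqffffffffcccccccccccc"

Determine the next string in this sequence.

qqqqqqqqqqqqqqqfffffffffcccccccccccccc

Term n consists of 2n+1 q's, followed by n+2 f's, followed by 2n c's, where the shown terms are n = 3, 4, 5, 6.
At n = 7 the blocks have lengths 15, 9, 14.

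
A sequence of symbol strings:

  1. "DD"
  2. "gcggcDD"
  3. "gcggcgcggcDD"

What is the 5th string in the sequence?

Each term is the previous one with gcggc prepended.
From gcggcgcggcDD, 2 further steps: gcggcgcggcDD → gcggcgcggcgcggcDD → (answer).

gcggcgcggcgcggcgcggcDD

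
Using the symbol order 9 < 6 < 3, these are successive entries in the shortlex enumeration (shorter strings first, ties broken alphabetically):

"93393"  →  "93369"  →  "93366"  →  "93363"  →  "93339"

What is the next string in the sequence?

93336

Find the rightmost character of 93339 below 3, bump it to the next letter, and reset everything to its right to 9.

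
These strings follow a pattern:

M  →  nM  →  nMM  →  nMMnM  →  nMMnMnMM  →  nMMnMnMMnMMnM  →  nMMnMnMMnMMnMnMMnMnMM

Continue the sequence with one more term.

This is a Fibonacci-style word recurrence s(k) = s(k−1)·s(k−2): e.g. nM·M = nMM.
The next term joins nMMnMnMMnMMnMnMMnMnMM and nMMnMnMMnMMnM.

nMMnMnMMnMMnMnMMnMnMMnMMnMnMMnMMnM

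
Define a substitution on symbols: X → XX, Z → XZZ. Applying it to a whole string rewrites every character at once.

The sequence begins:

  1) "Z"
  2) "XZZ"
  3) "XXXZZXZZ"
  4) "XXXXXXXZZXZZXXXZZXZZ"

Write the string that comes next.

Applying the rule to each of the 20 symbols of XXXXXXXZZXZZXXXZZXZZ gives the pieces XX XX XX XX XX XX XX XZZ XZZ XX XZZ XZZ XX XX XX XZZ XZZ XX XZZ XZZ, which concatenate to the answer.

XXXXXXXXXXXXXXXZZXZZXXXZZXZZXXXXXXXZZXZZXXXZZXZZ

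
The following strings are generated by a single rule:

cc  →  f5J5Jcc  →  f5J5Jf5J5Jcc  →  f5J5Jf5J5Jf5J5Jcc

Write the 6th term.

f5J5Jf5J5Jf5J5Jf5J5Jf5J5Jcc

Each term is the previous one with f5J5J prepended.
From f5J5Jf5J5Jf5J5Jcc, 2 further steps: f5J5Jf5J5Jf5J5Jcc → f5J5Jf5J5Jf5J5Jf5J5Jcc → (answer).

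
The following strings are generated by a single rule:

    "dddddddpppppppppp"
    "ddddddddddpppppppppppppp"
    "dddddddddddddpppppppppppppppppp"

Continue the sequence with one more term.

The n-th term is 3n+1 d's then 4n+2 p's, where the shown terms are n = 2, 3, 4.
At n = 5 the blocks have lengths 16, 22.

ddddddddddddddddpppppppppppppppppppppp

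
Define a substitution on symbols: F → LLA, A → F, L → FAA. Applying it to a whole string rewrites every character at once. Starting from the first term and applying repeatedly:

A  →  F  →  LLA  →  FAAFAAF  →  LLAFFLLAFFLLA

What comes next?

Replace each of the 13 characters of LLAFFLLAFFLLA in place — FAA FAA F LLA LLA FAA FAA F LLA LLA FAA FAA F — and concatenate.

FAAFAAFLLALLAFAAFAAFLLALLAFAAFAAF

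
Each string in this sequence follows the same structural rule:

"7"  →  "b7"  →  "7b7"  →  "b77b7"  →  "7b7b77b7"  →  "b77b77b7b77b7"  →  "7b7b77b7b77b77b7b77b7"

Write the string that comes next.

This is a Fibonacci-style word recurrence s(k) = s(k−2)·s(k−1): e.g. 7·b7 = 7b7.
The next term joins b77b77b7b77b7 and 7b7b77b7b77b77b7b77b7.

b77b77b7b77b77b7b77b7b77b77b7b77b7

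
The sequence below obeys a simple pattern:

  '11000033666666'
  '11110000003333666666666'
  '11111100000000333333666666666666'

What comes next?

The n-th term is 2n-2 1's then 2n 0's then 2n-2 3's then 3n 6's, where the shown terms are n = 2, 3, 4.
For the next term, n = 5, so the run lengths are 8, 10, 8, 15.

11111111000000000033333333666666666666666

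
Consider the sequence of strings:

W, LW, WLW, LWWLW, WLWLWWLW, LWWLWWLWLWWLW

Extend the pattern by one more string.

Each term (from the third on) is the two preceding terms concatenated in order: term 3 = W·LW = WLW.
So term 7 is WLWLWWLW·LWWLWWLWLWWLW.

WLWLWWLWLWWLWWLWLWWLW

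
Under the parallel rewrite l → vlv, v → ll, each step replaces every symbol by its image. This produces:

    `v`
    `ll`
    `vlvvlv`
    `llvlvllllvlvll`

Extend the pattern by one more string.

Replace each of the 14 characters of llvlvllllvlvll in place — vlv vlv ll vlv ll vlv vlv vlv vlv ll vlv ll vlv vlv — and concatenate.

vlvvlvllvlvllvlvvlvvlvvlvllvlvllvlvvlv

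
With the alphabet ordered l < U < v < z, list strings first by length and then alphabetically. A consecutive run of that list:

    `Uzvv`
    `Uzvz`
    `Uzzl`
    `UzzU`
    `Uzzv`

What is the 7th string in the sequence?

Continuing the enumeration 2 steps past Uzzv: Uzzv → Uzzz → (answer).

vlll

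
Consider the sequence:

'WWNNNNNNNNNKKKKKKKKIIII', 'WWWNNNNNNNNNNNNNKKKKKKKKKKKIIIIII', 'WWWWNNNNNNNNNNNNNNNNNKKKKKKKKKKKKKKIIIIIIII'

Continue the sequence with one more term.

WWWWWNNNNNNNNNNNNNNNNNNNNNKKKKKKKKKKKKKKKKKIIIIIIIIII

Reading off run lengths: W runs 2, 3, 4; N runs 9, 13, 17; K runs 8, 11, 14; I runs 4, 6, 8 — each is linear in n, where the shown terms are n = 2, 3, 4.
For the next term, n = 5, so the run lengths are 5, 21, 17, 10.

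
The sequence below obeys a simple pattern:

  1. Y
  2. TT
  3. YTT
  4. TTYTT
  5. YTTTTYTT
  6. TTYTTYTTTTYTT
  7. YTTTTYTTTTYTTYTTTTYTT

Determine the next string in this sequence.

From term 3 onward, concatenate the second-to-last term with the last: Y·TT = YTT, TT·YTT = TTYTT, …
The next term joins TTYTTYTTTTYTT and YTTTTYTTTTYTTYTTTTYTT.

TTYTTYTTTTYTTYTTTTYTTTTYTTYTTTTYTT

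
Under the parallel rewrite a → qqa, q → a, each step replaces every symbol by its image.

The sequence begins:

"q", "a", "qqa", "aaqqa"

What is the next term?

Rewriting each symbol of aaqqa: a→qqa, a→qqa, q→a, q→a, a→qqa, which concatenates to qqa qqa a a qqa.

qqaqqaaaqqa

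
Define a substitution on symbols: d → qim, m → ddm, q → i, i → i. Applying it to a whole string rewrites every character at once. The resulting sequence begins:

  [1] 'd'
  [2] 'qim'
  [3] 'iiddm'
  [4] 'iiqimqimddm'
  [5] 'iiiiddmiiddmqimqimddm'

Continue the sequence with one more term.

Replace each of the 21 characters of iiiiddmiiddmqimqimddm in place — i i i i qim qim ddm i i qim qim ddm i i ddm i i ddm qim qim ddm — and concatenate.

iiiiqimqimddmiiqimqimddmiiddmiiddmqimqimddm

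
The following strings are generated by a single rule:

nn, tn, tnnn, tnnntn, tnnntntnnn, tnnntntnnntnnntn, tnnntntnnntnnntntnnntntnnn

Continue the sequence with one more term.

tnnntntnnntnnntntnnntntnnntnnntntnnntnnntn

This is a Fibonacci-style word recurrence s(k) = s(k−1)·s(k−2): e.g. tn·nn = tnnn.
The next term joins tnnntntnnntnnntntnnntntnnn and tnnntntnnntnnntn.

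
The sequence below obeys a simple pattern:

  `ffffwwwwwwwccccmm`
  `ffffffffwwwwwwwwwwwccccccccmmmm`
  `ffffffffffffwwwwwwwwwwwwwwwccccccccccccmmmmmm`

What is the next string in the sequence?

ffffffffffffffffwwwwwwwwwwwwwwwwwwwccccccccccccccccmmmmmmmm

The n-th term is 4n f's then 4n+3 w's then 4n c's then 2n m's (n = 1, 2, …).
At n = 4 the blocks have lengths 16, 19, 16, 8.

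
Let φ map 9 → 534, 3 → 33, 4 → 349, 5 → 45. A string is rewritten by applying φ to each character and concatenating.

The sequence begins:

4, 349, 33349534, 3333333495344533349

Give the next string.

Applying the rule to each of the 19 symbols of 3333333495344533349 gives the pieces 33 33 33 33 33 33 33 349 534 45 33 349 349 45 33 33 33 349 534, which concatenate to the answer.

33333333333333349534453334934945333333349534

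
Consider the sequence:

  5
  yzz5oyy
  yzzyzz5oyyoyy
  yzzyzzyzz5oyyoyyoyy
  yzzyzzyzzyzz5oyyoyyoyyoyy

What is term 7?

yzzyzzyzzyzzyzzyzz5oyyoyyoyyoyyoyyoyy

Every step adds yzz to the front and oyy to the end of the previous string.
From yzzyzzyzzyzz5oyyoyyoyyoyy, 2 further steps: yzzyzzyzzyzz5oyyoyyoyyoyy → yzzyzzyzzyzzyzz5oyyoyyoyyoyyoyy → (answer).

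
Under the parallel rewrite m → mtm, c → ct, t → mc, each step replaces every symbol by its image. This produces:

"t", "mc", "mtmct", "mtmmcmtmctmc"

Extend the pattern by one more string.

mtmmcmtmmtmctmtmmcmtmctmcmtmct

Expanding mtmmcmtmctmc: m→mtm, t→mc, m→mtm, m→mtm, c→ct, m→mtm, t→mc, m→mtm, c→ct, t→mc, m→mtm, c→ct. Concatenated: mtm mc mtm mtm ct mtm mc mtm ct mc mtm ct.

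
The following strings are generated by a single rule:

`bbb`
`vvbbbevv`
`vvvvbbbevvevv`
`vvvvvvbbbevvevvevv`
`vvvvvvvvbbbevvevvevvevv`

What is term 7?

vvvvvvvvvvvvbbbevvevvevvevvevvevv

s(k+1) = vv·s(k)·evv, so each term gains vv as a prefix and evv as a suffix.
From vvvvvvvvbbbevvevvevvevv, 2 further steps: vvvvvvvvbbbevvevvevvevv → vvvvvvvvvvbbbevvevvevvevvevv → (answer).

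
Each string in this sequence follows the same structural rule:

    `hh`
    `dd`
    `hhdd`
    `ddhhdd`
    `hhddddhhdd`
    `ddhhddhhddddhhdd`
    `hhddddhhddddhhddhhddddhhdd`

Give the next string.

Each term (from the third on) is the two preceding terms concatenated in order: term 3 = hh·dd = hhdd.
Continuing: ddhhddhhddddhhdd · hhddddhhddddhhddhhddddhhdd gives term 8.

ddhhddhhddddhhddhhddddhhddddhhddhhddddhhdd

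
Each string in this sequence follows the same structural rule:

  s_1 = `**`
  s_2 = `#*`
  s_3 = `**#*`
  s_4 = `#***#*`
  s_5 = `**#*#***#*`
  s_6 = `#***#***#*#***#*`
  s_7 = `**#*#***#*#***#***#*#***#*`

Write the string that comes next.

#***#***#*#***#***#*#***#*#***#***#*#***#*

From term 3 onward, concatenate the second-to-last term with the last: **·#* = **#*, #*·**#* = #***#*, …
The next term joins #***#***#*#***#* and **#*#***#*#***#***#*#***#*.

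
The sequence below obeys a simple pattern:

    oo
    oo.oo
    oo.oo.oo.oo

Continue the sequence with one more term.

Each string is two copies of the previous one joined by '.'.
One more doubling of oo.oo.oo.oo gives the answer.

oo.oo.oo.oo.oo.oo.oo.oo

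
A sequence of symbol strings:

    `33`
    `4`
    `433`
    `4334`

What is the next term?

4334433

From term 3 onward, concatenate the last term with the second-to-last: 4·33 = 433, 433·4 = 4334, …
The next term joins 4334 and 433.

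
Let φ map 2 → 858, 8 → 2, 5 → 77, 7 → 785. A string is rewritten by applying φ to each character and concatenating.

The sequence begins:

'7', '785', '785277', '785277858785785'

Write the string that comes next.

Rewriting the 15 symbols of 785277858785785 one by one yields 785 2 77 858 785 785 2 77 2 785 2 77 785 2 77; concatenated:

7852778587857852772785277785277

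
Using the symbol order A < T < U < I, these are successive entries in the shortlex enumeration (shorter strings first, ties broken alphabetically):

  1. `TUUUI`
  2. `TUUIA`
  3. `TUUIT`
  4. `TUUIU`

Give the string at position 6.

Advancing 2 positions from TUUIU through TUUIU → TUUII reaches term 6.

TUIAA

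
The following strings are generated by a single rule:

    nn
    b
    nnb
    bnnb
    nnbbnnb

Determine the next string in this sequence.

This is a Fibonacci-style word recurrence s(k) = s(k−2)·s(k−1): e.g. nn·b = nnb.
Continuing: bnnb · nnbbnnb gives term 6.

bnnbnnbbnnb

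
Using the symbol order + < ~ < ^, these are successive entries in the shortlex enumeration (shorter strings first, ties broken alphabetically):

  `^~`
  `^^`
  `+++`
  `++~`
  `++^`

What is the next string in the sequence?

The successor of ++^ increments the rightmost position that isn't already ^ and resets every position after it to +.

+~+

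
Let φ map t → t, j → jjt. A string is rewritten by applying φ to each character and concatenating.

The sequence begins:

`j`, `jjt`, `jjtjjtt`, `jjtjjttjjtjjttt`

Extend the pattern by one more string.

Rewriting the 15 symbols of jjtjjttjjtjjttt one by one yields jjt jjt t jjt jjt t t jjt jjt t jjt jjt t t t; concatenated:

jjtjjttjjtjjtttjjtjjttjjtjjtttt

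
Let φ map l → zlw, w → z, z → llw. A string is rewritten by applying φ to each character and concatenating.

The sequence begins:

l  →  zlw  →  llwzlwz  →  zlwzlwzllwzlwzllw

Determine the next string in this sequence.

Applying the rule to each of the 17 symbols of zlwzlwzllwzlwzllw gives the pieces llw zlw z llw zlw z llw zlw zlw z llw zlw z llw zlw zlw z, which concatenate to the answer.

llwzlwzllwzlwzllwzlwzlwzllwzlwzllwzlwzlwz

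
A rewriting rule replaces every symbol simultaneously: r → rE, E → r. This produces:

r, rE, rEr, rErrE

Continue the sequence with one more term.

rErrErEr

Rewriting each symbol of rErrE: r→rE, E→r, r→rE, r→rE, E→r, which concatenates to rE r rE rE r.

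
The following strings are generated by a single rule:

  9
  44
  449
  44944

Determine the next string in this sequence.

44944449

From term 3 onward, concatenate the last term with the second-to-last: 44·9 = 449, 449·44 = 44944, …
So term 5 is 44944·449.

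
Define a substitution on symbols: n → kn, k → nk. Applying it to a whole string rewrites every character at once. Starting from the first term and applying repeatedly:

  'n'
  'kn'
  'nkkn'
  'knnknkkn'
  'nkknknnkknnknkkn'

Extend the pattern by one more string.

Replace each of the 16 characters of nkknknnkknnknkkn in place — kn nk nk kn nk kn kn nk nk kn kn nk kn nk nk kn — and concatenate.

knnknkknnkknknnknkknknnkknnknkkn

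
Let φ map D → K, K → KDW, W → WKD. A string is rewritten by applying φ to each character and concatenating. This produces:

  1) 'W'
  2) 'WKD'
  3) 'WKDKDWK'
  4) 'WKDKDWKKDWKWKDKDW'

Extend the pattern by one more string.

Applying the rule to each of the 17 symbols of WKDKDWKKDWKWKDKDW gives the pieces WKD KDW K KDW K WKD KDW KDW K WKD KDW WKD KDW K KDW K WKD, which concatenate to the answer.

WKDKDWKKDWKWKDKDWKDWKWKDKDWWKDKDWKKDWKWKD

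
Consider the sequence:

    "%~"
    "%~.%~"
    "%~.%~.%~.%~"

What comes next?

%~.%~.%~.%~.%~.%~.%~.%~

Each string is two copies of the previous one joined by '.'.
One more doubling of %~.%~.%~.%~ gives the answer.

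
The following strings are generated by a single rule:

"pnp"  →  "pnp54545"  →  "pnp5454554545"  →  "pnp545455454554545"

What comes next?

Each term is the previous one with 54545 appended.
Applying this once more to pnp545455454554545:

pnp54545545455454554545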